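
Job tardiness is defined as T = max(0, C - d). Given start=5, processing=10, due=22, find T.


Completion = start + processing = 5 + 10 = 15
Tardiness = max(0, C - d) = max(0, 15 - 22)
= max(0, -7)
= 0


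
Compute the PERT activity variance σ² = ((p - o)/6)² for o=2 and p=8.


σ² = ((p - o) / 6)² = (p - o)² / 36
= (8 - 2)² / 36
= 6² / 36
= 36 / 36
= 1.0000


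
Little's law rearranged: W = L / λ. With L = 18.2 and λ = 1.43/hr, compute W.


Little's law: L = λW → W = L / λ
= 18.2 / 1.43
= 12.73 hours


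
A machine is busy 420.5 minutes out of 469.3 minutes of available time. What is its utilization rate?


Utilization = busy / total × 100
= 420.5 / 469.3 × 100
= 89.6%


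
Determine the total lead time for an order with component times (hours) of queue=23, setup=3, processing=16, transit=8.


Lead time = queue + setup + processing + transit
= 23 + 3 + 16 + 8
= 50 hours


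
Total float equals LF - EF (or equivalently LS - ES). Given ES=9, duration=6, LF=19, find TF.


EF = ES + duration = 9 + 6 = 15
LS = LF - duration = 19 - 6 = 13
Total Float = LF - EF = 19 - 15
(or LS - ES = 13 - 9)
= 4


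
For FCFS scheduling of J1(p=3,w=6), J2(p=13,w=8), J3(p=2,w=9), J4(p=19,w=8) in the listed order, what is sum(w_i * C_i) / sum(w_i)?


Completion times:
  J1: C=3, w×C=6×3=18
  J2: C=16, w×C=8×16=128
  J3: C=18, w×C=9×18=162
  J4: C=37, w×C=8×37=296
Sum w×C = 604
Sum w = 31
Weighted avg = 604/31
= 19.48


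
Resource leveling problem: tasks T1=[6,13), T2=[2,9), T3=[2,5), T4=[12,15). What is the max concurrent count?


Check each time point for overlaps:
  t=2: 2 tasks active (T2, T3)
Max concurrent = 2


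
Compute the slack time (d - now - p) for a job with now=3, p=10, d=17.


Slack = due - current_time - processing
= 17 - 3 - 10
= 4


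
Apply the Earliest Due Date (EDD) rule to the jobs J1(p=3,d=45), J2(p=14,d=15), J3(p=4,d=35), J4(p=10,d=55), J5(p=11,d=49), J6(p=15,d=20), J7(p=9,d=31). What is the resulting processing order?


EDD: sort by earliest due date
  J2: d=15, p=14
  J6: d=20, p=15
  J7: d=31, p=9
  J3: d=35, p=4
  J1: d=45, p=3
  J5: d=49, p=11
  J4: d=55, p=10
Order: J2 → J6 → J7 → J3 → J1 → J5 → J4


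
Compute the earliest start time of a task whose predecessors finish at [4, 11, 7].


ES = max of all predecessor completion times
Predecessors: [4, 11, 7]
ES = max(4, 11, 7)
= 11


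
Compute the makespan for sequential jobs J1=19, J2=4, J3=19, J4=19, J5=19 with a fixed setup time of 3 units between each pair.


Makespan = Σ processing + (n-1) × setup
= (19 + 4 + 19 + 19 + 19) + (5-1)×3
= 80 + 12
= 92 time units


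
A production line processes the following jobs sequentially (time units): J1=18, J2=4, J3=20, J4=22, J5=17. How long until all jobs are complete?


Sequential makespan: sum all processing times
= 18 + 4 + 20 + 22 + 17
= 81 time units


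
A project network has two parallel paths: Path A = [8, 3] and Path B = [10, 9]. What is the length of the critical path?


Path A: 8 + 3 = 11
Path B: 10 + 9 = 19
Critical path = longest = max(11, 19)
= 19 (Path B)


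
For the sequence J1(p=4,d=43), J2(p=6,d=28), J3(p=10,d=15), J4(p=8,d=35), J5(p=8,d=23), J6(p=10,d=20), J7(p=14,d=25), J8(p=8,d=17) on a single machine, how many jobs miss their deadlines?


Completion vs due date:
  J1: C=4, d=43 → on time
  J2: C=10, d=28 → on time
  J3: C=20, d=15 → TARDY
  J4: C=28, d=35 → on time
  J5: C=36, d=23 → TARDY
  J6: C=46, d=20 → TARDY
  J7: C=60, d=25 → TARDY
  J8: C=68, d=17 → TARDY
Tardy jobs: J3, J5, J6, J7, J8
Count = 5


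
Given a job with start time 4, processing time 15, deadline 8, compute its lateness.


Completion = 4 + 15 = 19
Lateness = C - d = 19 - 8
= 11


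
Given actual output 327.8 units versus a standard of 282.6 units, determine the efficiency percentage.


Efficiency = (actual / standard) × 100
= (327.8 / 282.6) × 100
= 116.0%


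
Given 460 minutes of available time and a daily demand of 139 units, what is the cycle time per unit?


Cycle time = available time / demand
= 460 / 139
= 3.31 min/unit


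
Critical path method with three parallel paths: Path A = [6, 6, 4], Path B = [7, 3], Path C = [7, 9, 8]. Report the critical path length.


Path A: 6 + 6 + 4 = 16
Path B: 7 + 3 = 10
Path C: 7 + 9 + 8 = 24
Critical path = longest = max(16, 10, 24)
= 24 (Path C)


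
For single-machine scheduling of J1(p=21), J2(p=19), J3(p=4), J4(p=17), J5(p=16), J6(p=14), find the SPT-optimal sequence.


SPT: sort by shortest processing time
  J3: p=4
  J6: p=14
  J5: p=16
  J4: p=17
  J2: p=19
  J1: p=21
Order: J3 → J6 → J5 → J4 → J2 → J1


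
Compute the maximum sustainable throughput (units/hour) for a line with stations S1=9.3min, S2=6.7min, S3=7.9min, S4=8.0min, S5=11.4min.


Bottleneck = longest station time
Station times: [9.3, 6.7, 7.9, 8.0, 11.4]
Max = 11.4 min
Rate = 60 / 11.4
= 5.26 units/hour (bottleneck: 11.4min)


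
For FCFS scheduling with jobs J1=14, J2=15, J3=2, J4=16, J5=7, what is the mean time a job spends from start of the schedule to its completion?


Completion times:
  J1: completes at 14
  J2: completes at 29
  J3: completes at 31
  J4: completes at 47
  J5: completes at 54
Sum = 175
Average = 175/5
= 35.00


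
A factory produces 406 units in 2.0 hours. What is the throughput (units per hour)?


Throughput = units / time
= 406 / 2.0
= 203.0 units/hour


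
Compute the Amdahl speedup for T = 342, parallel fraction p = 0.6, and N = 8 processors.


Amdahl's law: T_p = T × ((1-p) + p/N)
= 342 × ((1-0.6) + 0.6/8)
= 342 × (0.40 + 0.0750)
= 342 × 0.4750
= 162.45
Speedup = 342/162.45
= 2.11×


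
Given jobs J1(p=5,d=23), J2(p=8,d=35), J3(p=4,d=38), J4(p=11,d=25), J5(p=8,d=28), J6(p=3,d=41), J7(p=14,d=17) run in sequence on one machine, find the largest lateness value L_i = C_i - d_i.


Lateness per job (L = C - d):
  J1: C=5, d=23, L=-18
  J2: C=13, d=35, L=-22
  J3: C=17, d=38, L=-21
  J4: C=28, d=25, L=3
  J5: C=36, d=28, L=8
  J6: C=39, d=41, L=-2
  J7: C=53, d=17, L=36
Lmax = max(-18, -22, -21, 3, 8, -2, 36)
= 36


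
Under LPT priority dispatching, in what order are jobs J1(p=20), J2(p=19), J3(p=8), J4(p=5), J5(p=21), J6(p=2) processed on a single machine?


LPT: sort by longest processing time first
  J5: p=21
  J1: p=20
  J2: p=19
  J3: p=8
  J4: p=5
  J6: p=2
Order: J5 → J1 → J2 → J3 → J4 → J6


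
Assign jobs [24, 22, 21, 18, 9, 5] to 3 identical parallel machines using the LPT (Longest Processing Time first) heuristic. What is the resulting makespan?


Jobs (LPT sorted): [24, 22, 21, 18, 9, 5]
Machines: 3
  J=24 → Machine 1 (load: 0+24=24)
  J=22 → Machine 2 (load: 0+22=22)
  J=21 → Machine 3 (load: 0+21=21)
  J=18 → Machine 3 (load: 21+18=39)
  J=9 → Machine 2 (load: 22+9=31)
  J=5 → Machine 1 (load: 24+5=29)
Machine loads: [29, 31, 39]
Makespan = max = 39 time units


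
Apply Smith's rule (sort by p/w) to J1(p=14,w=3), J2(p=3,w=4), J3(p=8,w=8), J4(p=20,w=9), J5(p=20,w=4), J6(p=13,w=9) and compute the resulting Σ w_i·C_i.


WSPT order (by p/w): J2 → J3 → J6 → J4 → J1 → J5
  J2: C=3, w·C=4×3=12
  J3: C=11, w·C=8×11=88
  J6: C=24, w·C=9×24=216
  J4: C=44, w·C=9×44=396
  J1: C=58, w·C=3×58=174
  J5: C=78, w·C=4×78=312
Σ w·C = 1198
= 1198


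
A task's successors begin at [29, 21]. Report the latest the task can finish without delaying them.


LF = min of all successor start times
Successors start at: [29, 21]
LF = min(29, 21)
= 21


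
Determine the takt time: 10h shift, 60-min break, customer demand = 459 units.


Available = 10×60 - 60 = 540 min
Takt time = 540 / 459
= 1.18 min/unit


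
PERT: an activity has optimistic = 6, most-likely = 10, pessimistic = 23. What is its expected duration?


te = (o + 4m + p) / 6
= (6 + 4×10 + 23) / 6
= (6 + 40 + 23) / 6
= 69 / 6
= 11.50


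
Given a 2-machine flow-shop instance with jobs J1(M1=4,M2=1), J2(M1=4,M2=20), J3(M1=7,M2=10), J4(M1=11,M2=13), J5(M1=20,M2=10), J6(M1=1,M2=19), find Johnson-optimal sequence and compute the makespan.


Johnson's rule:
Group 1 (M1≤M2, sort by M1): ['J6', 'J2', 'J3', 'J4']
Group 2 (M1>M2, sort desc M2): ['J5', 'J1']
Sequence: J6 → J2 → J3 → J4 → J5 → J1
Makespan calculation:
  J6: M1 done=1, M2 done=20
  J2: M1 done=5, M2 done=40
  J3: M1 done=12, M2 done=50
  J4: M1 done=23, M2 done=63
  J5: M1 done=43, M2 done=73
  J1: M1 done=47, M2 done=74
= Sequence: J6 → J2 → J3 → J4 → J5 → J1, Makespan: 74


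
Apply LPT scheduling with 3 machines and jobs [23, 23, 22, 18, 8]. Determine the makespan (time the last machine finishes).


Jobs (LPT sorted): [23, 23, 22, 18, 8]
Machines: 3
  J=23 → Machine 1 (load: 0+23=23)
  J=23 → Machine 2 (load: 0+23=23)
  J=22 → Machine 3 (load: 0+22=22)
  J=18 → Machine 3 (load: 22+18=40)
  J=8 → Machine 1 (load: 23+8=31)
Machine loads: [31, 23, 40]
Makespan = max = 40 time units


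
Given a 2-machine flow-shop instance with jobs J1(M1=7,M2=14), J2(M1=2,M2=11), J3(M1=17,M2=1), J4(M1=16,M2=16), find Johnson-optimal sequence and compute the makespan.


Johnson's rule:
Group 1 (M1≤M2, sort by M1): ['J2', 'J1', 'J4']
Group 2 (M1>M2, sort desc M2): ['J3']
Sequence: J2 → J1 → J4 → J3
Makespan calculation:
  J2: M1 done=2, M2 done=13
  J1: M1 done=9, M2 done=27
  J4: M1 done=25, M2 done=43
  J3: M1 done=42, M2 done=44
= Sequence: J2 → J1 → J4 → J3, Makespan: 44


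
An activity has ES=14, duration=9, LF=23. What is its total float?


EF = ES + duration = 14 + 9 = 23
LS = LF - duration = 23 - 9 = 14
Total Float = LF - EF = 23 - 23
(or LS - ES = 14 - 14)
= 0


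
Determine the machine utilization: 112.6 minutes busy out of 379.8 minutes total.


Utilization = busy / total × 100
= 112.6 / 379.8 × 100
= 29.6%


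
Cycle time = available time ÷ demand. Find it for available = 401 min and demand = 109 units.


Cycle time = available time / demand
= 401 / 109
= 3.68 min/unit


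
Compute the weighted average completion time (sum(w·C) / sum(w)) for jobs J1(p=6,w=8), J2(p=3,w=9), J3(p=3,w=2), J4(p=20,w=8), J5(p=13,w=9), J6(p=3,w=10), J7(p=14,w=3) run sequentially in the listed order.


Completion times:
  J1: C=6, w×C=8×6=48
  J2: C=9, w×C=9×9=81
  J3: C=12, w×C=2×12=24
  J4: C=32, w×C=8×32=256
  J5: C=45, w×C=9×45=405
  J6: C=48, w×C=10×48=480
  J7: C=62, w×C=3×62=186
Sum w×C = 1480
Sum w = 49
Weighted avg = 1480/49
= 30.20


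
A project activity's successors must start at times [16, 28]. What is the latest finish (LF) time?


LF = min of all successor start times
Successors start at: [16, 28]
LF = min(16, 28)
= 16


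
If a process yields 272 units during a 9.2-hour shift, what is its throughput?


Throughput = units / time
= 272 / 9.2
= 29.6 units/hour


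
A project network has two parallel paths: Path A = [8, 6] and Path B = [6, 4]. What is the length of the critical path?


Path A: 8 + 6 = 14
Path B: 6 + 4 = 10
Critical path = longest = max(14, 10)
= 14 (Path A)


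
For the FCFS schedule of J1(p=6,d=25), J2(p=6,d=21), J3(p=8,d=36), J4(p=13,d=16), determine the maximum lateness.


Lateness per job (L = C - d):
  J1: C=6, d=25, L=-19
  J2: C=12, d=21, L=-9
  J3: C=20, d=36, L=-16
  J4: C=33, d=16, L=17
Lmax = max(-19, -9, -16, 17)
= 17


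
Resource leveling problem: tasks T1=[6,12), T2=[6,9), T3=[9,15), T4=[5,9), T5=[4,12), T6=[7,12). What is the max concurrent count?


Check each time point for overlaps:
  t=7: 5 tasks active (T1, T2, T4, T5, T6)
Max concurrent = 5


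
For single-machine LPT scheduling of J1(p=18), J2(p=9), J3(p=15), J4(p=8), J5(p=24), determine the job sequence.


LPT: sort by longest processing time first
  J5: p=24
  J1: p=18
  J3: p=15
  J2: p=9
  J4: p=8
Order: J5 → J1 → J3 → J2 → J4


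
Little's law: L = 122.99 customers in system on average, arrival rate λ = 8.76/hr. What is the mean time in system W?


Little's law: L = λW → W = L / λ
= 122.99 / 8.76
= 14.04 hours


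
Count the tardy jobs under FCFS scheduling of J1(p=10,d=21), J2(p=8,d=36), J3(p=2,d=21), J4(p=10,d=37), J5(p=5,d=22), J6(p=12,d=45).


Completion vs due date:
  J1: C=10, d=21 → on time
  J2: C=18, d=36 → on time
  J3: C=20, d=21 → on time
  J4: C=30, d=37 → on time
  J5: C=35, d=22 → TARDY
  J6: C=47, d=45 → TARDY
Tardy jobs: J5, J6
Count = 2


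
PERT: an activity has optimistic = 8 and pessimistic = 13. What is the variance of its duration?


σ² = ((p - o) / 6)² = (p - o)² / 36
= (13 - 8)² / 36
= 5² / 36
= 25 / 36
= 0.6944


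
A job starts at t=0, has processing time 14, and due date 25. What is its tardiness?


Completion = start + processing = 0 + 14 = 14
Tardiness = max(0, C - d) = max(0, 14 - 25)
= max(0, -11)
= 0


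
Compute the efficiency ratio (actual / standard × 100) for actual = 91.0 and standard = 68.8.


Efficiency = (actual / standard) × 100
= (91.0 / 68.8) × 100
= 132.3%


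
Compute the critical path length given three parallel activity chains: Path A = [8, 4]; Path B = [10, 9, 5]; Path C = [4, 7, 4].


Path A: 8 + 4 = 12
Path B: 10 + 9 + 5 = 24
Path C: 4 + 7 + 4 = 15
Critical path = longest = max(12, 24, 15)
= 24 (Path B)


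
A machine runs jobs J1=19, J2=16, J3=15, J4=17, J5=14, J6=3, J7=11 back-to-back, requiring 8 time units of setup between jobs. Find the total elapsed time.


Makespan = Σ processing + (n-1) × setup
= (19 + 16 + 15 + 17 + 14 + 3 + 11) + (7-1)×8
= 95 + 48
= 143 time units


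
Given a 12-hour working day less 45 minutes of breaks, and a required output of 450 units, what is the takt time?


Available = 12×60 - 45 = 675 min
Takt time = 675 / 450
= 1.50 min/unit


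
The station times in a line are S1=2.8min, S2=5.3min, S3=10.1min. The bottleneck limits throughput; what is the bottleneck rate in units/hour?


Bottleneck = longest station time
Station times: [2.8, 5.3, 10.1]
Max = 10.1 min
Rate = 60 / 10.1
= 5.94 units/hour (bottleneck: 10.1min)


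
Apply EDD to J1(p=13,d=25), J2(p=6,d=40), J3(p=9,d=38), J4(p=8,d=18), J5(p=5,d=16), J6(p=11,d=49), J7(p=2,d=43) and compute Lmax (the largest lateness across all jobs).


EDD order: J5 → J4 → J1 → J3 → J2 → J7 → J6
Completion and lateness:
  J5: C=5, d=16, L=5-16=-11
  J4: C=13, d=18, L=13-18=-5
  J1: C=26, d=25, L=26-25=1
  J3: C=35, d=38, L=35-38=-3
  J2: C=41, d=40, L=41-40=1
  J7: C=43, d=43, L=43-43=0
  J6: C=54, d=49, L=54-49=5
Lmax = max(-11, -5, 1, -3, 1, 0, 5)
= 5


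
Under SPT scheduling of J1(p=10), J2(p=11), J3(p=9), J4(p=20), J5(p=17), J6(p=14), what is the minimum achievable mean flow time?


SPT order: J3 → J1 → J2 → J6 → J5 → J4
Completion times:
  J3: C=9
  J1: C=19
  J2: C=30
  J6: C=44
  J5: C=61
  J4: C=81
Sum = 244, n = 6
Mean flow = 244/6
= 40.67


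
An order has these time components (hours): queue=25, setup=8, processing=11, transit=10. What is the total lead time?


Lead time = queue + setup + processing + transit
= 25 + 8 + 11 + 10
= 54 hours


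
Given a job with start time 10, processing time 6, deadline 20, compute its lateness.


Completion = 10 + 6 = 16
Lateness = C - d = 16 - 20
= -4


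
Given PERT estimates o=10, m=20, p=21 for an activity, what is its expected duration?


te = (o + 4m + p) / 6
= (10 + 4×20 + 21) / 6
= (10 + 80 + 21) / 6
= 111 / 6
= 18.50


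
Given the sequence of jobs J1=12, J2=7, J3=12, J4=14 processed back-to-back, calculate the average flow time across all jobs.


Completion times:
  J1: completes at 12
  J2: completes at 19
  J3: completes at 31
  J4: completes at 45
Sum = 107
Average = 107/4
= 26.75


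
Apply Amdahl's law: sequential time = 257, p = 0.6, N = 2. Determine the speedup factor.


Amdahl's law: T_p = T × ((1-p) + p/N)
= 257 × ((1-0.6) + 0.6/2)
= 257 × (0.40 + 0.3000)
= 257 × 0.7000
= 179.90
Speedup = 257/179.90
= 1.43×


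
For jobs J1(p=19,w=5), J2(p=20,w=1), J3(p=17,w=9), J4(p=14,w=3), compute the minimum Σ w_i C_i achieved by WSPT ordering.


WSPT order (by p/w): J3 → J1 → J4 → J2
  J3: C=17, w·C=9×17=153
  J1: C=36, w·C=5×36=180
  J4: C=50, w·C=3×50=150
  J2: C=70, w·C=1×70=70
Σ w·C = 553
= 553


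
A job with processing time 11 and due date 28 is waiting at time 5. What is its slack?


Slack = due - current_time - processing
= 28 - 5 - 11
= 12


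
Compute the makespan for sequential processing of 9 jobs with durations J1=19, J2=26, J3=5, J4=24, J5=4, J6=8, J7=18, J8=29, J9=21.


Sequential makespan: sum all processing times
= 19 + 26 + 5 + 24 + 4 + 8 + 18 + 29 + 21
= 154 time units


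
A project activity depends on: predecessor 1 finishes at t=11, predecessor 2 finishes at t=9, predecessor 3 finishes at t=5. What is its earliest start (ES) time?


ES = max of all predecessor completion times
Predecessors: [11, 9, 5]
ES = max(11, 9, 5)
= 11


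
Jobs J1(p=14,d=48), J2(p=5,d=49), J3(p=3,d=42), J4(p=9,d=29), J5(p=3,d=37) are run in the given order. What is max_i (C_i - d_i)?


Lateness per job (L = C - d):
  J1: C=14, d=48, L=-34
  J2: C=19, d=49, L=-30
  J3: C=22, d=42, L=-20
  J4: C=31, d=29, L=2
  J5: C=34, d=37, L=-3
Lmax = max(-34, -30, -20, 2, -3)
= 2


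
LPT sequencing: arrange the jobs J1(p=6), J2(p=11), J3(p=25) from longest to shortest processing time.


LPT: sort by longest processing time first
  J3: p=25
  J2: p=11
  J1: p=6
Order: J3 → J2 → J1


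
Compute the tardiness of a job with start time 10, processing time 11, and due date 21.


Completion = start + processing = 10 + 11 = 21
Tardiness = max(0, C - d) = max(0, 21 - 21)
= max(0, 0)
= 0


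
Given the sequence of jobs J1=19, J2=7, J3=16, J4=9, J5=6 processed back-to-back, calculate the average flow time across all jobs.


Completion times:
  J1: completes at 19
  J2: completes at 26
  J3: completes at 42
  J4: completes at 51
  J5: completes at 57
Sum = 195
Average = 195/5
= 39.00


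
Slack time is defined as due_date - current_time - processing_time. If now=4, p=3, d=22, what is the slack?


Slack = due - current_time - processing
= 22 - 4 - 3
= 15


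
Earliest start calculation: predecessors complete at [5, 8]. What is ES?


ES = max of all predecessor completion times
Predecessors: [5, 8]
ES = max(5, 8)
= 8


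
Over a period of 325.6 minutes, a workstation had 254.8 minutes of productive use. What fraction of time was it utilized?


Utilization = busy / total × 100
= 254.8 / 325.6 × 100
= 78.3%


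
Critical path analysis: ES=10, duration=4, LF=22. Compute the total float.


EF = ES + duration = 10 + 4 = 14
LS = LF - duration = 22 - 4 = 18
Total Float = LF - EF = 22 - 14
(or LS - ES = 18 - 10)
= 8


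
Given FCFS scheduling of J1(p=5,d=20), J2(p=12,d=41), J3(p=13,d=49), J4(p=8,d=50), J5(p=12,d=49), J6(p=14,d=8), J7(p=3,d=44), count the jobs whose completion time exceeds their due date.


Completion vs due date:
  J1: C=5, d=20 → on time
  J2: C=17, d=41 → on time
  J3: C=30, d=49 → on time
  J4: C=38, d=50 → on time
  J5: C=50, d=49 → TARDY
  J6: C=64, d=8 → TARDY
  J7: C=67, d=44 → TARDY
Tardy jobs: J5, J6, J7
Count = 3


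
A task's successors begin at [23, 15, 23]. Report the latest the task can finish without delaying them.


LF = min of all successor start times
Successors start at: [23, 15, 23]
LF = min(23, 15, 23)
= 15


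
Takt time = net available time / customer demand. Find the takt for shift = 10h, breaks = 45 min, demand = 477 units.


Available = 10×60 - 45 = 555 min
Takt time = 555 / 477
= 1.16 min/unit


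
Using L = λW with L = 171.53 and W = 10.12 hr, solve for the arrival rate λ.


Little's law: L = λW → λ = L / W
= 171.53 / 10.12
= 16.95 per hour


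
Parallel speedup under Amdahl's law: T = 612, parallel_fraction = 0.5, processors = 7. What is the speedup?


Amdahl's law: T_p = T × ((1-p) + p/N)
= 612 × ((1-0.5) + 0.5/7)
= 612 × (0.50 + 0.0714)
= 612 × 0.5714
= 349.71
Speedup = 612/349.71
= 1.75×


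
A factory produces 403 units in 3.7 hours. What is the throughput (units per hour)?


Throughput = units / time
= 403 / 3.7
= 108.9 units/hour


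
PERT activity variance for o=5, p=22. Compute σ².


σ² = ((p - o) / 6)² = (p - o)² / 36
= (22 - 5)² / 36
= 17² / 36
= 289 / 36
= 8.0278


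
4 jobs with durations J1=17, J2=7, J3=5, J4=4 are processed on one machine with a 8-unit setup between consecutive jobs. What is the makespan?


Makespan = Σ processing + (n-1) × setup
= (17 + 7 + 5 + 4) + (4-1)×8
= 33 + 24
= 57 time units


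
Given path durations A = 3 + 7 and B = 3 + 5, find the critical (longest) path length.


Path A: 3 + 7 = 10
Path B: 3 + 5 = 8
Critical path = longest = max(10, 8)
= 10 (Path A)


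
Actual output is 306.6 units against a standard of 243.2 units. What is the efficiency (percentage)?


Efficiency = (actual / standard) × 100
= (306.6 / 243.2) × 100
= 126.1%


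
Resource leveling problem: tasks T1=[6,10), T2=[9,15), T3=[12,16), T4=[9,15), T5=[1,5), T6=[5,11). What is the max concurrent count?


Check each time point for overlaps:
  t=9: 4 tasks active (T1, T2, T4, T6)
Max concurrent = 4


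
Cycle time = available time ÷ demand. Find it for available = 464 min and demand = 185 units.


Cycle time = available time / demand
= 464 / 185
= 2.51 min/unit


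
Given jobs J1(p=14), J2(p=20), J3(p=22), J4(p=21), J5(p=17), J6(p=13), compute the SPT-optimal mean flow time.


SPT order: J6 → J1 → J5 → J2 → J4 → J3
Completion times:
  J6: C=13
  J1: C=27
  J5: C=44
  J2: C=64
  J4: C=85
  J3: C=107
Sum = 340, n = 6
Mean flow = 340/6
= 56.67


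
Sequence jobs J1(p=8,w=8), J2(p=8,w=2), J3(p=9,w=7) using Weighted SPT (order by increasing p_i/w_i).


WSPT (Smith's rule): sort by p/w ascending
  J1: p/w = 8/8 = 1.000
  J3: p/w = 9/7 = 1.286
  J2: p/w = 8/2 = 4.000
Order: J1 → J3 → J2


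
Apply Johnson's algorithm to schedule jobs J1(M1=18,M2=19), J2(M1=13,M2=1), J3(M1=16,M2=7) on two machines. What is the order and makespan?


Johnson's rule:
Group 1 (M1≤M2, sort by M1): ['J1']
Group 2 (M1>M2, sort desc M2): ['J3', 'J2']
Sequence: J1 → J3 → J2
Makespan calculation:
  J1: M1 done=18, M2 done=37
  J3: M1 done=34, M2 done=44
  J2: M1 done=47, M2 done=48
= Sequence: J1 → J3 → J2, Makespan: 48


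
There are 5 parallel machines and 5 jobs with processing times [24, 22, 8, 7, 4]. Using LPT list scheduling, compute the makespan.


Jobs (LPT sorted): [24, 22, 8, 7, 4]
Machines: 5
  J=24 → Machine 1 (load: 0+24=24)
  J=22 → Machine 2 (load: 0+22=22)
  J=8 → Machine 3 (load: 0+8=8)
  J=7 → Machine 4 (load: 0+7=7)
  J=4 → Machine 5 (load: 0+4=4)
Machine loads: [24, 22, 8, 7, 4]
Makespan = max = 24 time units


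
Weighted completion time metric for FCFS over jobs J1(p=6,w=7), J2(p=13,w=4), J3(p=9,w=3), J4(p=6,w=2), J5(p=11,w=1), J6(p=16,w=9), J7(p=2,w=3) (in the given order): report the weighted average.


Completion times:
  J1: C=6, w×C=7×6=42
  J2: C=19, w×C=4×19=76
  J3: C=28, w×C=3×28=84
  J4: C=34, w×C=2×34=68
  J5: C=45, w×C=1×45=45
  J6: C=61, w×C=9×61=549
  J7: C=63, w×C=3×63=189
Sum w×C = 1053
Sum w = 29
Weighted avg = 1053/29
= 36.31


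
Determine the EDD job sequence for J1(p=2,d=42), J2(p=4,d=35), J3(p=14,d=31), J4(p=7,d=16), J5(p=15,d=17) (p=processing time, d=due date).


EDD: sort by earliest due date
  J4: d=16, p=7
  J5: d=17, p=15
  J3: d=31, p=14
  J2: d=35, p=4
  J1: d=42, p=2
Order: J4 → J5 → J3 → J2 → J1


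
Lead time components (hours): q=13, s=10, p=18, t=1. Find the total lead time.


Lead time = queue + setup + processing + transit
= 13 + 10 + 18 + 1
= 42 hours


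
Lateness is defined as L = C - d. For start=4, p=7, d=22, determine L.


Completion = 4 + 7 = 11
Lateness = C - d = 11 - 22
= -11


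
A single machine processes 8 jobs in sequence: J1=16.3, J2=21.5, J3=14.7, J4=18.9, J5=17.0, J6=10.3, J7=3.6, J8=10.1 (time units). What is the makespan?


Sequential makespan: sum all processing times
= 16.3 + 21.5 + 14.7 + 18.9 + 17.0 + 10.3 + 3.6 + 10.1
= 112.4 time units


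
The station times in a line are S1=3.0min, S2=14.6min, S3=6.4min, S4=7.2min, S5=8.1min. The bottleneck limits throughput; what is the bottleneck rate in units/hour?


Bottleneck = longest station time
Station times: [3.0, 14.6, 6.4, 7.2, 8.1]
Max = 14.6 min
Rate = 60 / 14.6
= 4.11 units/hour (bottleneck: 14.6min)


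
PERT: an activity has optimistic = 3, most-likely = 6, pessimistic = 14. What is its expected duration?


te = (o + 4m + p) / 6
= (3 + 4×6 + 14) / 6
= (3 + 24 + 14) / 6
= 41 / 6
= 6.83


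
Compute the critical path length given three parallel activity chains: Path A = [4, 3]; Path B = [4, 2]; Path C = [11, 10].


Path A: 4 + 3 = 7
Path B: 4 + 2 = 6
Path C: 11 + 10 = 21
Critical path = longest = max(7, 6, 21)
= 21 (Path C)


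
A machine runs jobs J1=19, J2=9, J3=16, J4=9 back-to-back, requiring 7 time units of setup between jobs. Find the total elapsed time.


Makespan = Σ processing + (n-1) × setup
= (19 + 9 + 16 + 9) + (4-1)×7
= 53 + 21
= 74 time units


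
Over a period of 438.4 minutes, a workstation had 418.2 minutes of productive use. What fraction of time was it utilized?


Utilization = busy / total × 100
= 418.2 / 438.4 × 100
= 95.4%


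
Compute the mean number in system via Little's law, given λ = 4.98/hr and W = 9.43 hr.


Little's law: L = λ × W
= 4.98 × 9.43
= 46.96


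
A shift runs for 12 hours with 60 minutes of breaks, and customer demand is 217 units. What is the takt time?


Available = 12×60 - 60 = 660 min
Takt time = 660 / 217
= 3.04 min/unit


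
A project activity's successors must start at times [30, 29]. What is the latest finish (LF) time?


LF = min of all successor start times
Successors start at: [30, 29]
LF = min(30, 29)
= 29


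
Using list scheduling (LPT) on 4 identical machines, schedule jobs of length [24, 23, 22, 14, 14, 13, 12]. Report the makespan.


Jobs (LPT sorted): [24, 23, 22, 14, 14, 13, 12]
Machines: 4
  J=24 → Machine 1 (load: 0+24=24)
  J=23 → Machine 2 (load: 0+23=23)
  J=22 → Machine 3 (load: 0+22=22)
  J=14 → Machine 4 (load: 0+14=14)
  J=14 → Machine 4 (load: 14+14=28)
  J=13 → Machine 3 (load: 22+13=35)
  J=12 → Machine 2 (load: 23+12=35)
Machine loads: [24, 35, 35, 28]
Makespan = max = 35 time units


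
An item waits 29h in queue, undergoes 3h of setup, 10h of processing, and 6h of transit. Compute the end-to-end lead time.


Lead time = queue + setup + processing + transit
= 29 + 3 + 10 + 6
= 48 hours


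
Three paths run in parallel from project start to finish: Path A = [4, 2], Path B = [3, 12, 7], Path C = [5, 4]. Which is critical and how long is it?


Path A: 4 + 2 = 6
Path B: 3 + 12 + 7 = 22
Path C: 5 + 4 = 9
Critical path = longest = max(6, 22, 9)
= 22 (Path B)


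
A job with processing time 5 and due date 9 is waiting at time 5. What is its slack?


Slack = due - current_time - processing
= 9 - 5 - 5
= -1


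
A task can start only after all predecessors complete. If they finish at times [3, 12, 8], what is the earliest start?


ES = max of all predecessor completion times
Predecessors: [3, 12, 8]
ES = max(3, 12, 8)
= 12


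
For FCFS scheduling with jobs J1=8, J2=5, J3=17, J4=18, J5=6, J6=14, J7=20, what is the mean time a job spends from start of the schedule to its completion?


Completion times:
  J1: completes at 8
  J2: completes at 13
  J3: completes at 30
  J4: completes at 48
  J5: completes at 54
  J6: completes at 68
  J7: completes at 88
Sum = 309
Average = 309/7
= 44.14


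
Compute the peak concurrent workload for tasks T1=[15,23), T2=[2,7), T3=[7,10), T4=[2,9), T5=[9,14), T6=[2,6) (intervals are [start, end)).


Check each time point for overlaps:
  t=2: 3 tasks active (T2, T4, T6)
Max concurrent = 3


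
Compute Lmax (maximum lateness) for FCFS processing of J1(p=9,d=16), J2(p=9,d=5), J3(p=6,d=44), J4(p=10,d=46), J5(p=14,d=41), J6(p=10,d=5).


Lateness per job (L = C - d):
  J1: C=9, d=16, L=-7
  J2: C=18, d=5, L=13
  J3: C=24, d=44, L=-20
  J4: C=34, d=46, L=-12
  J5: C=48, d=41, L=7
  J6: C=58, d=5, L=53
Lmax = max(-7, 13, -20, -12, 7, 53)
= 53


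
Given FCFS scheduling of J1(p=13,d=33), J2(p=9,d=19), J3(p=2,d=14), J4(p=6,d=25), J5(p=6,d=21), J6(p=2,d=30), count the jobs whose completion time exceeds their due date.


Completion vs due date:
  J1: C=13, d=33 → on time
  J2: C=22, d=19 → TARDY
  J3: C=24, d=14 → TARDY
  J4: C=30, d=25 → TARDY
  J5: C=36, d=21 → TARDY
  J6: C=38, d=30 → TARDY
Tardy jobs: J2, J3, J4, J5, J6
Count = 5


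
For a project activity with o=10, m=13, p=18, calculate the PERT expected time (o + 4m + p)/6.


te = (o + 4m + p) / 6
= (10 + 4×13 + 18) / 6
= (10 + 52 + 18) / 6
= 80 / 6
= 13.33


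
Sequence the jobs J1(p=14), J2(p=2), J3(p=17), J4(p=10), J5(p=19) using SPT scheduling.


SPT: sort by shortest processing time
  J2: p=2
  J4: p=10
  J1: p=14
  J3: p=17
  J5: p=19
Order: J2 → J4 → J1 → J3 → J5


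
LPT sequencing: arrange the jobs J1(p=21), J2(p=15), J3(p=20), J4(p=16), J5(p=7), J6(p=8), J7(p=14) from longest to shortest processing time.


LPT: sort by longest processing time first
  J1: p=21
  J3: p=20
  J4: p=16
  J2: p=15
  J7: p=14
  J6: p=8
  J5: p=7
Order: J1 → J3 → J4 → J2 → J7 → J6 → J5


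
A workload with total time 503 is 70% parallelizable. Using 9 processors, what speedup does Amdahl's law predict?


Amdahl's law: T_p = T × ((1-p) + p/N)
= 503 × ((1-0.7) + 0.7/9)
= 503 × (0.30 + 0.0778)
= 503 × 0.3778
= 190.02
Speedup = 503/190.02
= 2.65×


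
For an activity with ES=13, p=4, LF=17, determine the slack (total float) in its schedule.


EF = ES + duration = 13 + 4 = 17
LS = LF - duration = 17 - 4 = 13
Total Float = LF - EF = 17 - 17
(or LS - ES = 13 - 13)
= 0


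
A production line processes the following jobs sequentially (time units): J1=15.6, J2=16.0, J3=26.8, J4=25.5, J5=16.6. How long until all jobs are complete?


Sequential makespan: sum all processing times
= 15.6 + 16.0 + 26.8 + 25.5 + 16.6
= 100.5 time units


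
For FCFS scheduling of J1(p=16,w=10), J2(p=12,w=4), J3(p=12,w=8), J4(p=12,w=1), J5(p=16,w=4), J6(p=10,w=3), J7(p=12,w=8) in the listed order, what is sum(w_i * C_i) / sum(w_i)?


Completion times:
  J1: C=16, w×C=10×16=160
  J2: C=28, w×C=4×28=112
  J3: C=40, w×C=8×40=320
  J4: C=52, w×C=1×52=52
  J5: C=68, w×C=4×68=272
  J6: C=78, w×C=3×78=234
  J7: C=90, w×C=8×90=720
Sum w×C = 1870
Sum w = 38
Weighted avg = 1870/38
= 49.21


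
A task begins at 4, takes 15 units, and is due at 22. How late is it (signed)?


Completion = 4 + 15 = 19
Lateness = C - d = 19 - 22
= -3


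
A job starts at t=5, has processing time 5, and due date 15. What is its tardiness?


Completion = start + processing = 5 + 5 = 10
Tardiness = max(0, C - d) = max(0, 10 - 15)
= max(0, -5)
= 0


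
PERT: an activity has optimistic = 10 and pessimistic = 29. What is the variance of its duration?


σ² = ((p - o) / 6)² = (p - o)² / 36
= (29 - 10)² / 36
= 19² / 36
= 361 / 36
= 10.0278


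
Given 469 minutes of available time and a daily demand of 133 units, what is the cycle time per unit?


Cycle time = available time / demand
= 469 / 133
= 3.53 min/unit


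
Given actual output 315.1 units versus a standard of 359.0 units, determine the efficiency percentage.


Efficiency = (actual / standard) × 100
= (315.1 / 359.0) × 100
= 87.8%


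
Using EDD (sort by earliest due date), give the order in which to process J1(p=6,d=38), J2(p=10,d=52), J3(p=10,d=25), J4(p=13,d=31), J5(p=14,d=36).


EDD: sort by earliest due date
  J3: d=25, p=10
  J4: d=31, p=13
  J5: d=36, p=14
  J1: d=38, p=6
  J2: d=52, p=10
Order: J3 → J4 → J5 → J1 → J2


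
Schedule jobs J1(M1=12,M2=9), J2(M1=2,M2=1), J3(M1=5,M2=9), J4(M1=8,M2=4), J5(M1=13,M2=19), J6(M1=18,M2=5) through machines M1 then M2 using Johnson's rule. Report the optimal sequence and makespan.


Johnson's rule:
Group 1 (M1≤M2, sort by M1): ['J3', 'J5']
Group 2 (M1>M2, sort desc M2): ['J1', 'J6', 'J4', 'J2']
Sequence: J3 → J5 → J1 → J6 → J4 → J2
Makespan calculation:
  J3: M1 done=5, M2 done=14
  J5: M1 done=18, M2 done=37
  J1: M1 done=30, M2 done=46
  J6: M1 done=48, M2 done=53
  J4: M1 done=56, M2 done=60
  J2: M1 done=58, M2 done=61
= Sequence: J3 → J5 → J1 → J6 → J4 → J2, Makespan: 61


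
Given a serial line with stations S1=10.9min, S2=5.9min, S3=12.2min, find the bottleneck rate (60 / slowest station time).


Bottleneck = longest station time
Station times: [10.9, 5.9, 12.2]
Max = 12.2 min
Rate = 60 / 12.2
= 4.92 units/hour (bottleneck: 12.2min)


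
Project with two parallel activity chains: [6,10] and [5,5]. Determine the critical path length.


Path A: 6 + 10 = 16
Path B: 5 + 5 = 10
Critical path = longest = max(16, 10)
= 16 (Path A)


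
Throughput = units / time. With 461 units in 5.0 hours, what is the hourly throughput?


Throughput = units / time
= 461 / 5.0
= 92.2 units/hour


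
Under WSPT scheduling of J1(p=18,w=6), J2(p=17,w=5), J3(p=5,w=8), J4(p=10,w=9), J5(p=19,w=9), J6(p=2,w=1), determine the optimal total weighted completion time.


WSPT order (by p/w): J3 → J4 → J6 → J5 → J1 → J2
  J3: C=5, w·C=8×5=40
  J4: C=15, w·C=9×15=135
  J6: C=17, w·C=1×17=17
  J5: C=36, w·C=9×36=324
  J1: C=54, w·C=6×54=324
  J2: C=71, w·C=5×71=355
Σ w·C = 1195
= 1195


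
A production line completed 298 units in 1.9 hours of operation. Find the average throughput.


Throughput = units / time
= 298 / 1.9
= 156.8 units/hour


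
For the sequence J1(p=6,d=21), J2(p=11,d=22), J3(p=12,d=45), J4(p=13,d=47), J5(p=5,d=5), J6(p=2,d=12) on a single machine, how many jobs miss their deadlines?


Completion vs due date:
  J1: C=6, d=21 → on time
  J2: C=17, d=22 → on time
  J3: C=29, d=45 → on time
  J4: C=42, d=47 → on time
  J5: C=47, d=5 → TARDY
  J6: C=49, d=12 → TARDY
Tardy jobs: J5, J6
Count = 2


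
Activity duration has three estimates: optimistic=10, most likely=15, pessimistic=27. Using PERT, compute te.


te = (o + 4m + p) / 6
= (10 + 4×15 + 27) / 6
= (10 + 60 + 27) / 6
= 97 / 6
= 16.17


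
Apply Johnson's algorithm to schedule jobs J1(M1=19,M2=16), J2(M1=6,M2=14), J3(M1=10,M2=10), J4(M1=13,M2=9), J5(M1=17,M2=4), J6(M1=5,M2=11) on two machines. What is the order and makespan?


Johnson's rule:
Group 1 (M1≤M2, sort by M1): ['J6', 'J2', 'J3']
Group 2 (M1>M2, sort desc M2): ['J1', 'J4', 'J5']
Sequence: J6 → J2 → J3 → J1 → J4 → J5
Makespan calculation:
  J6: M1 done=5, M2 done=16
  J2: M1 done=11, M2 done=30
  J3: M1 done=21, M2 done=40
  J1: M1 done=40, M2 done=56
  J4: M1 done=53, M2 done=65
  J5: M1 done=70, M2 done=74
= Sequence: J6 → J2 → J3 → J1 → J4 → J5, Makespan: 74


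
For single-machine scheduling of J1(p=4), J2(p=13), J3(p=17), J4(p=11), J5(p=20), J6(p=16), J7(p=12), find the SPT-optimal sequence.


SPT: sort by shortest processing time
  J1: p=4
  J4: p=11
  J7: p=12
  J2: p=13
  J6: p=16
  J3: p=17
  J5: p=20
Order: J1 → J4 → J7 → J2 → J6 → J3 → J5


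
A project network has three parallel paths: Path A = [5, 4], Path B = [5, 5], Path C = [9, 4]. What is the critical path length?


Path A: 5 + 4 = 9
Path B: 5 + 5 = 10
Path C: 9 + 4 = 13
Critical path = longest = max(9, 10, 13)
= 13 (Path C)


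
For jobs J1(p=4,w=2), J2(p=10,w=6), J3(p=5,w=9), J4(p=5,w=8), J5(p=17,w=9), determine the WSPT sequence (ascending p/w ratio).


WSPT (Smith's rule): sort by p/w ascending
  J3: p/w = 5/9 = 0.556
  J4: p/w = 5/8 = 0.625
  J2: p/w = 10/6 = 1.667
  J5: p/w = 17/9 = 1.889
  J1: p/w = 4/2 = 2.000
Order: J3 → J4 → J2 → J5 → J1


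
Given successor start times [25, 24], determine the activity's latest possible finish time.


LF = min of all successor start times
Successors start at: [25, 24]
LF = min(25, 24)
= 24


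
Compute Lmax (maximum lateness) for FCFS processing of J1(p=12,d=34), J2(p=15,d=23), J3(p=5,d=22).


Lateness per job (L = C - d):
  J1: C=12, d=34, L=-22
  J2: C=27, d=23, L=4
  J3: C=32, d=22, L=10
Lmax = max(-22, 4, 10)
= 10


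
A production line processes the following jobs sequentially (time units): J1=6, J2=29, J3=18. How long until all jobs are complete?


Sequential makespan: sum all processing times
= 6 + 29 + 18
= 53 time units


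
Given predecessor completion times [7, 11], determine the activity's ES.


ES = max of all predecessor completion times
Predecessors: [7, 11]
ES = max(7, 11)
= 11


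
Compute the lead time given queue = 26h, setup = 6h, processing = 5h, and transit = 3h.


Lead time = queue + setup + processing + transit
= 26 + 6 + 5 + 3
= 40 hours


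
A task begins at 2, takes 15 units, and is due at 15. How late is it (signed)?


Completion = 2 + 15 = 17
Lateness = C - d = 17 - 15
= 2


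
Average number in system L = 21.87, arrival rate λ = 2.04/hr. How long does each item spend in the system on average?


Little's law: L = λW → W = L / λ
= 21.87 / 2.04
= 10.72 hours


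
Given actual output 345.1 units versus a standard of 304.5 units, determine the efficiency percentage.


Efficiency = (actual / standard) × 100
= (345.1 / 304.5) × 100
= 113.3%


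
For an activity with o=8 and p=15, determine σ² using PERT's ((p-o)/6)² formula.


σ² = ((p - o) / 6)² = (p - o)² / 36
= (15 - 8)² / 36
= 7² / 36
= 49 / 36
= 1.3611


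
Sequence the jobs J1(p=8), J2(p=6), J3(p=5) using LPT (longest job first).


LPT: sort by longest processing time first
  J1: p=8
  J2: p=6
  J3: p=5
Order: J1 → J2 → J3


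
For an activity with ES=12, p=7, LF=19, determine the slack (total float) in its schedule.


EF = ES + duration = 12 + 7 = 19
LS = LF - duration = 19 - 7 = 12
Total Float = LF - EF = 19 - 19
(or LS - ES = 12 - 12)
= 0


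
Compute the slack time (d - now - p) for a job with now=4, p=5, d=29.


Slack = due - current_time - processing
= 29 - 4 - 5
= 20


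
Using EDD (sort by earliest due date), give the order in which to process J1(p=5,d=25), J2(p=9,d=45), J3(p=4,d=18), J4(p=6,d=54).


EDD: sort by earliest due date
  J3: d=18, p=4
  J1: d=25, p=5
  J2: d=45, p=9
  J4: d=54, p=6
Order: J3 → J1 → J2 → J4


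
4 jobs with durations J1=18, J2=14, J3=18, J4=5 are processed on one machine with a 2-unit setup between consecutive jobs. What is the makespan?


Makespan = Σ processing + (n-1) × setup
= (18 + 14 + 18 + 5) + (4-1)×2
= 55 + 6
= 61 time units


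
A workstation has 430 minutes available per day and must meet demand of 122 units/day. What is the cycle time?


Cycle time = available time / demand
= 430 / 122
= 3.52 min/unit


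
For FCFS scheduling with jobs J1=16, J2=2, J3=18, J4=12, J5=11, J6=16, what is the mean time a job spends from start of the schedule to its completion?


Completion times:
  J1: completes at 16
  J2: completes at 18
  J3: completes at 36
  J4: completes at 48
  J5: completes at 59
  J6: completes at 75
Sum = 252
Average = 252/6
= 42.00


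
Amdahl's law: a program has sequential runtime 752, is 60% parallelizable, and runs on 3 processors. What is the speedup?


Amdahl's law: T_p = T × ((1-p) + p/N)
= 752 × ((1-0.6) + 0.6/3)
= 752 × (0.40 + 0.2000)
= 752 × 0.6000
= 451.20
Speedup = 752/451.20
= 1.67×


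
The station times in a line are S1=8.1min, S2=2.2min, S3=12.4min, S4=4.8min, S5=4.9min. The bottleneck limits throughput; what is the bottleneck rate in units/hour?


Bottleneck = longest station time
Station times: [8.1, 2.2, 12.4, 4.8, 4.9]
Max = 12.4 min
Rate = 60 / 12.4
= 4.84 units/hour (bottleneck: 12.4min)
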